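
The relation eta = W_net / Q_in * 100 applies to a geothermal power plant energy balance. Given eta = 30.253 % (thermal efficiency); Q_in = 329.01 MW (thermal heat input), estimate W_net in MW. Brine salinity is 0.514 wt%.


W_net = eta / 100 * Q_in
W_net = 30.253 / 100 * 329.01
W_net = 99.535 MW


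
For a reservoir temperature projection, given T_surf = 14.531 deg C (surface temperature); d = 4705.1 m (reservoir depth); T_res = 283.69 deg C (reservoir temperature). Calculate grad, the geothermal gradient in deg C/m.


grad = (T_res - T_surf) / d * 1000
grad = (283.69 - 14.531) / 4705.1 * 1000
grad = 57.20580 deg C/km
Convert: 57.20580 deg C/km * 0.001 = 0.057206 deg C/m
grad = 0.057206 deg C/m


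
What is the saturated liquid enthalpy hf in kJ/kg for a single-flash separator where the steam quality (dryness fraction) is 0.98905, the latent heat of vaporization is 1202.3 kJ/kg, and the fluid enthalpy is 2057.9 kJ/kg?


hf = h - x * hfg
hf = 2057.9 - 0.98905 * 1202.3
hf = 868.77 kJ/kg


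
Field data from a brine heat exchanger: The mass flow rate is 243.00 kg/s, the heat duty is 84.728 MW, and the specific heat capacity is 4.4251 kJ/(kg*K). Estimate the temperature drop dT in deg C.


dT = Q * 1000 / (mdot * cp)
dT = 84.728 * 1000 / (243.00 * 4.4251)
dT = 78.79481 K
Convert (temperature difference, 1 K = 1 deg C): 78.79481 K = 78.79481 deg C
dT = 78.795 deg C


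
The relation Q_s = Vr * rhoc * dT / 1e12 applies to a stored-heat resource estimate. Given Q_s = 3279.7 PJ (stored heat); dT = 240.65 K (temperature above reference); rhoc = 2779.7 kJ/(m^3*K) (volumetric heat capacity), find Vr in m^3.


Vr = Q_s * 1e12 / (rhoc * dT)
Vr = 3279.7 * 1e12 / (2779.7 * 240.65)
Vr = 4.9029e+09 m^3


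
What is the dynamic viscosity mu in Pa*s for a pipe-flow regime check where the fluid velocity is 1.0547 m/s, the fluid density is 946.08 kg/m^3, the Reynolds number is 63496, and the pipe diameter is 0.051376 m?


mu = rho * vel * D / Re
mu = 946.08 * 1.0547 * 0.051376 / 63496
mu = 0.00080737 Pa*s


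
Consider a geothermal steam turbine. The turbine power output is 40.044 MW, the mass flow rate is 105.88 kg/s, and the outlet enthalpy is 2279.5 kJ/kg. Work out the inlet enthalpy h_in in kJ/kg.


h_in = h_out + P * 1000 / mdot
h_in = 2279.5 + 40.044 * 1000 / 105.88
h_in = 2657.7 kJ/kg


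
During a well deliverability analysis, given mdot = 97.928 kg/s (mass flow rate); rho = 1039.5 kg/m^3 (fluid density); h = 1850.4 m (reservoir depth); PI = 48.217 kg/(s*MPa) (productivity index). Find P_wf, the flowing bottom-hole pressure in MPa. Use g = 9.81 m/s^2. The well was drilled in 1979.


Step 1: P_i = rho*g*h/1e6 = 1039.5*9.81*1850.4/1e6 = 18.86944 MPa
Step 2: P_wf = P_i - mdot/PI = 18.86944 - 97.928/48.217 = 16.838 MPa
P_wf = 16.838 MPa


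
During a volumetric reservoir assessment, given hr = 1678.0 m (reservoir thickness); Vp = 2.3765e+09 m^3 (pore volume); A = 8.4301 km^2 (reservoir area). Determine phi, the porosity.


phi = Vp / (A * 1e6 * hr)
phi = 2.3765e+09 / (8.4301 * 1e6 * 1678.0)
phi = 0.16800


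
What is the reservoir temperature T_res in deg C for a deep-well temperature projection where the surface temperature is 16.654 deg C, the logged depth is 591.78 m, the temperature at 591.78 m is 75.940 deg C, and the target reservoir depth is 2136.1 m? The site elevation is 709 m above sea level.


Step 1: grad = (T_d1 - T_surf)/d1 * 1000 = (75.94 - 16.654)/591.78 * 1000 = 100.1825 deg C/km
Step 2: T_res = T_surf + grad*d2/1000 = 16.654 + 100.1825*2136.1/1000 = 230.65 deg C
T_res = 230.65 deg C


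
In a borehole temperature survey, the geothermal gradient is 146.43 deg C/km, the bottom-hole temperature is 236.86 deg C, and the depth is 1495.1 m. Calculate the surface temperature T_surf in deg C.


T_surf = T_d - grad * d / 1000
T_surf = 236.86 - 146.43 * 1495.1 / 1000
T_surf = 17.933 deg C


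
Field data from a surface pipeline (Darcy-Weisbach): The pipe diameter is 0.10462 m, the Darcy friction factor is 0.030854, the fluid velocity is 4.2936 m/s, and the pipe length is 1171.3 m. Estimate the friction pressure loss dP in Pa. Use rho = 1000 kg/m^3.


dP = f * (L/D) * (rho*vel^2/2) / 1000
dP = 0.030854 * (1171.3/0.10462) * (1000*4.2936^2/2) / 1000
dP = 3184.037 kPa
Convert: 3184.037 kPa * 1000.0 = 3.1840e+06 Pa
dP = 3.1840e+06 Pa


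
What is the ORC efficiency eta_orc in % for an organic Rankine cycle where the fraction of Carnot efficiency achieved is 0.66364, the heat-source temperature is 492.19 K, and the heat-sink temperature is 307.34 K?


eta_orc = (1 - Tc/Th) * f * 100
eta_orc = (1 - 307.34/492.19) * 0.66364 * 100
eta_orc = 24.924 %


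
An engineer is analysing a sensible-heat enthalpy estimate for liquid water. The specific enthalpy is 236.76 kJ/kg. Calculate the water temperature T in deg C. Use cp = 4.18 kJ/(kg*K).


T = h / cp
T = 236.76 / 4.18
T = 56.641 deg C


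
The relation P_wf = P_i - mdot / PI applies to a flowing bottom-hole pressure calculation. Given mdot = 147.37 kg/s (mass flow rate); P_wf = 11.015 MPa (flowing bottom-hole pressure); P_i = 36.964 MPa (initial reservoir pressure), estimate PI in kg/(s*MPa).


PI = mdot / (P_i - P_wf)
PI = 147.37 / (36.964 - 11.015)
PI = 5.6792 kg/(s*MPa)


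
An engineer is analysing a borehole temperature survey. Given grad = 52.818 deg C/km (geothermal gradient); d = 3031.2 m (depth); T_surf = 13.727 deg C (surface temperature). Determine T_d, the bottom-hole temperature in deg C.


T_d = T_surf + grad * d / 1000
T_d = 13.727 + 52.818 * 3031.2 / 1000
T_d = 173.83 deg C


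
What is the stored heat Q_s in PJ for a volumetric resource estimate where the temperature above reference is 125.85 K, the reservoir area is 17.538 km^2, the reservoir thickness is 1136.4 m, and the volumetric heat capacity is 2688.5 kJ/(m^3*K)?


Step 1: Vr = A*1e6*hr = 17.538*1e6*1136.4 = 1.993018e+10 m^3
Step 2: Q_s = Vr*rhoc*dT/1e12 = 1.993018e+10*2688.5*125.85/1e12 = 6743.3 PJ
Q_s = 6743.3 PJ


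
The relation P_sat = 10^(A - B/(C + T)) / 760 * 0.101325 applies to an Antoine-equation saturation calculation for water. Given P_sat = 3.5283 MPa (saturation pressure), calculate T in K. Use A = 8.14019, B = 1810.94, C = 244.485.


T = B / (A - log10(P_sat * 760 / 0.101325)) - C
T = 1810.94 / (8.14019 - log10(3.5283 * 760 / 0.101325)) - 244.485
T = 242.6506 deg C
Convert to K: 242.6506 + 273.15 = 515.80 K
T = 515.80 K


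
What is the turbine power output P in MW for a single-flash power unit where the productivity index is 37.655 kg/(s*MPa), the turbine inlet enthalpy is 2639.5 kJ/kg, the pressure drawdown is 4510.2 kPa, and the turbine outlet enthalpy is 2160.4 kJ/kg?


Step 1: mdot = PI * dP / 1000 = 37.655 * 4510.2 / 1000 = 169.8316 kg/s
Step 2: P = mdot*(h_in - h_out)/1000 = 169.8316*(2639.5 - 2160.4)/1000 = 81.366 MW
P = 81.366 MW


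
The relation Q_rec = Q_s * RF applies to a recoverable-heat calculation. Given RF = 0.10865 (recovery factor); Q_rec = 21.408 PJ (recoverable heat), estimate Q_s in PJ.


Q_s = Q_rec / RF
Q_s = 21.408 / 0.10865
Q_s = 197.04 PJ


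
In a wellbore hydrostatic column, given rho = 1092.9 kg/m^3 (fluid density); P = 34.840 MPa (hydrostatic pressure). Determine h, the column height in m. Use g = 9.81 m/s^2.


h = P * 1e6 / (g * rho)
h = 34.840 * 1e6 / (9.81 * 1092.9)
h = 3249.6 m


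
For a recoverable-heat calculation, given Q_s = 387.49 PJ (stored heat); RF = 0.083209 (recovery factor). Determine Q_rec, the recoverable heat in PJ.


Q_rec = Q_s * RF
Q_rec = 387.49 * 0.083209
Q_rec = 32.243 PJ


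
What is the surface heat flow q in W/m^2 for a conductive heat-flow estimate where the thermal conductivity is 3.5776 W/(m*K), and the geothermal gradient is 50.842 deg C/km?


q = k * grad / 1000
q = 3.5776 * 50.842 / 1000
q = 0.18189 W/m^2


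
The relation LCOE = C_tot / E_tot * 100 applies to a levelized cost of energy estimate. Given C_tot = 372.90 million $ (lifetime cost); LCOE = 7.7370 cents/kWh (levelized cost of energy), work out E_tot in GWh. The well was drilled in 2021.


E_tot = C_tot / LCOE * 100
E_tot = 372.90 / 7.7370 * 100
E_tot = 4819.7 GWh


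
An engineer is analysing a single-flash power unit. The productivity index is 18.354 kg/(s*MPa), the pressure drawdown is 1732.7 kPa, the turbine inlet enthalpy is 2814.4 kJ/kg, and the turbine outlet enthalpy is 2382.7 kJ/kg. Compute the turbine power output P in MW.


Step 1: mdot = PI * dP / 1000 = 18.354 * 1732.7 / 1000 = 31.80198 kg/s
Step 2: P = mdot*(h_in - h_out)/1000 = 31.80198*(2814.4 - 2382.7)/1000 = 13.729 MW
P = 13.729 MW


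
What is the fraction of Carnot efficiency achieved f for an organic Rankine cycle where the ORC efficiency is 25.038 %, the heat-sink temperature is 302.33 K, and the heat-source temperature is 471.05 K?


f = (eta_orc/100) / (1 - Tc/Th)
f = (25.038/100) / (1 - 302.33/471.05)
f = 0.69904


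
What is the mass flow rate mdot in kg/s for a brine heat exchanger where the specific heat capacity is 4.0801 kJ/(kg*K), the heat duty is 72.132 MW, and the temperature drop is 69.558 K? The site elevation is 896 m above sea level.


mdot = Q * 1000 / (cp * dT)
mdot = 72.132 * 1000 / (4.0801 * 69.558)
mdot = 254.16 kg/s


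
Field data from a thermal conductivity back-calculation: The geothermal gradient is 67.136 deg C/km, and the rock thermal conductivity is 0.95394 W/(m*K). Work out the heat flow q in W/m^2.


q = k * grad / 1000
q = 0.95394 * 67.136 / 1000
q = 0.064044 W/m^2


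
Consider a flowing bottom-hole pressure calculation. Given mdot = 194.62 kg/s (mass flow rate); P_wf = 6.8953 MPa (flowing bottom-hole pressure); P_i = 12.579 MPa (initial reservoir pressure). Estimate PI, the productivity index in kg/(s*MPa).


PI = mdot / (P_i - P_wf)
PI = 194.62 / (12.579 - 6.8953)
PI = 34.242 kg/(s*MPa)


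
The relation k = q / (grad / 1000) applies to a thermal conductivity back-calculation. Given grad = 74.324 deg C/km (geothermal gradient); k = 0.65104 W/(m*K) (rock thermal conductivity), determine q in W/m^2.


q = k * grad / 1000
q = 0.65104 * 74.324 / 1000
q = 0.048388 W/m^2


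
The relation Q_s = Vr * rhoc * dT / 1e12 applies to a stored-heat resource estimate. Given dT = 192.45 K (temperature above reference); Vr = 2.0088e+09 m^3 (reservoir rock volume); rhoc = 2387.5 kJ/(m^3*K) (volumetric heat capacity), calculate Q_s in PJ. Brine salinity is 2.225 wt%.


Q_s = Vr * rhoc * dT / 1e12
Q_s = 2.0088e+09 * 2387.5 * 192.45 / 1e12
Q_s = 922.99 PJ


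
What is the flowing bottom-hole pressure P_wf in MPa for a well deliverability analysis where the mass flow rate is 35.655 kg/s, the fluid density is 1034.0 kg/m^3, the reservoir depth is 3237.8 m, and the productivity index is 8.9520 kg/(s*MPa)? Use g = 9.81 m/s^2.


Step 1: P_i = rho*g*h/1e6 = 1034.0*9.81*3237.8/1e6 = 32.84275 MPa
Step 2: P_wf = P_i - mdot/PI = 32.84275 - 35.655/8.952 = 28.860 MPa
P_wf = 28.860 MPa


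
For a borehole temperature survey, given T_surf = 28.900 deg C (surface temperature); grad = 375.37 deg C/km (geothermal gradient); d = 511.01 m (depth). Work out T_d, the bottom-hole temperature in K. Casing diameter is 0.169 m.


T_d = T_surf + grad * d / 1000
T_d = 28.900 + 375.37 * 511.01 / 1000
T_d = 220.7178 deg C
Convert to K: 220.7178 + 273.15 = 493.87 K
T_d = 493.87 K


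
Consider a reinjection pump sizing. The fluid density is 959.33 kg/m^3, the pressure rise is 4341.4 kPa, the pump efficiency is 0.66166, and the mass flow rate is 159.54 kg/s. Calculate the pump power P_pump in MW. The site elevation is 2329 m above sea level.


P_pump = mdot * dP / (rho * eta)
P_pump = 159.54 * 4341.4 / (959.33 * 0.66166)
P_pump = 1091.180 kW
Convert: 1091.180 kW * 0.001 = 1.0912 MW
P_pump = 1.0912 MW


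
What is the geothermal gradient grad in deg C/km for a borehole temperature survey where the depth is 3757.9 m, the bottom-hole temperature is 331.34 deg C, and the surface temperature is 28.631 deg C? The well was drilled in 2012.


grad = (T_d - T_surf) / d * 1000
grad = (331.34 - 28.631) / 3757.9 * 1000
grad = 80.553 deg C/km


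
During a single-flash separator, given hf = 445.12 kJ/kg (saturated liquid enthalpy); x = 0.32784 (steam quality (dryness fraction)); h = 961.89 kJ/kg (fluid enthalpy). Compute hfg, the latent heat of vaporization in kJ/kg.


hfg = (h - hf) / x
hfg = (961.89 - 445.12) / 0.32784
hfg = 1576.3 kJ/kg


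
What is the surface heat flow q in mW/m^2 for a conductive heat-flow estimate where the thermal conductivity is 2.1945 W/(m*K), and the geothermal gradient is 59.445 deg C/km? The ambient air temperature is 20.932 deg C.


q = k * grad / 1000
q = 2.1945 * 59.445 / 1000
q = 0.1304521 W/m^2
Convert: 0.1304521 W/m^2 * 1000.0 = 130.45 mW/m^2
q = 130.45 mW/m^2


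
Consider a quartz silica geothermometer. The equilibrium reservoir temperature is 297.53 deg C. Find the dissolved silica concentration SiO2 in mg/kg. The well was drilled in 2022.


SiO2 = 10^(5.19 - 1309/(T_eq + 273.15))
SiO2 = 10^(5.19 - 1309/(297.53 + 273.15))
SiO2 = 787.49 mg/kg


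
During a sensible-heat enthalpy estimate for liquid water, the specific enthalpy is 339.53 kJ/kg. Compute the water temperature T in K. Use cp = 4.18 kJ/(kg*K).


T = h / cp
T = 339.53 / 4.18
T = 81.22727 deg C
Convert to K: 81.22727 + 273.15 = 354.38 K
T = 354.38 K


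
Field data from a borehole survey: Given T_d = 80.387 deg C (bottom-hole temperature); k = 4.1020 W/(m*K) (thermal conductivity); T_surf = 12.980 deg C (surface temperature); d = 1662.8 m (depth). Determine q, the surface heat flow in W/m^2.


Step 1: grad = (T_d - T_surf)/d * 1000 = (80.387 - 12.98)/1662.8 * 1000 = 40.53825 deg C/km
Step 2: q = k * grad / 1000 = 4.102 * 40.53825 / 1000 = 0.16629 W/m^2
q = 0.16629 W/m^2


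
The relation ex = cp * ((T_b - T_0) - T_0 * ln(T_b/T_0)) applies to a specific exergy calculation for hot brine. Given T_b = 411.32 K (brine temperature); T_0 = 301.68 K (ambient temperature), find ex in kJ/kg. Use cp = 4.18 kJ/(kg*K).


ex = cp * ((T_b - T_0) - T_0 * ln(T_b/T_0))
ex = 4.18 * ((411.32 - 301.68) - 301.68 * ln(411.32/301.68))
ex = 67.372 kJ/kg


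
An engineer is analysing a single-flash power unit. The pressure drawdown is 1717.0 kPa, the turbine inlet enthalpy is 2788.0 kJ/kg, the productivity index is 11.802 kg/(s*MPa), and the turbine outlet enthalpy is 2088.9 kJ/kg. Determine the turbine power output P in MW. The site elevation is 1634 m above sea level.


Step 1: mdot = PI * dP / 1000 = 11.802 * 1717.0 / 1000 = 20.26403 kg/s
Step 2: P = mdot*(h_in - h_out)/1000 = 20.26403*(2788.0 - 2088.9)/1000 = 14.167 MW
P = 14.167 MW


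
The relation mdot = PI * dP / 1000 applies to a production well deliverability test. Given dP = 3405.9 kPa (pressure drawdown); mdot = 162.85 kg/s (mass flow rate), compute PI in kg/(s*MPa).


PI = mdot * 1000 / dP
PI = 162.85 * 1000 / 3405.9
PI = 47.814 kg/(s*MPa)


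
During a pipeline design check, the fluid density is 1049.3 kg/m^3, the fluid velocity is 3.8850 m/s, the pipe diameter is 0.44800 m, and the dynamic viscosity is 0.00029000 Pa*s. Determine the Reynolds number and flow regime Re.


Step 1: Re = rho*vel*D/mu = 1049.3*3.885*0.448/0.00029 = 6.2975e+06
Step 2: Re = 6.2975e+06 > 4000, so flow is turbulent.
Re = 6.2975e+06 (turbulent)


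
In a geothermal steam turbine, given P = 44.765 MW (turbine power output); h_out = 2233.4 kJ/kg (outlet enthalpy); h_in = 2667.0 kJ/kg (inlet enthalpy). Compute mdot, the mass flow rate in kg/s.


mdot = P * 1000 / (h_in - h_out)
mdot = 44.765 * 1000 / (2667.0 - 2233.4)
mdot = 103.24 kg/s


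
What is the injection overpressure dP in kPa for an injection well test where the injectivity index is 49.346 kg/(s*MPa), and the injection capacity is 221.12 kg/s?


dP = mdot * 1000 / II
dP = 221.12 * 1000 / 49.346
dP = 4481.0 kPa


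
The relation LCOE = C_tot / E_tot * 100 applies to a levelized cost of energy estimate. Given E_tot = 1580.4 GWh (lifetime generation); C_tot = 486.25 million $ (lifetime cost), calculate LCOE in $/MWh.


LCOE = C_tot / E_tot * 100
LCOE = 486.25 / 1580.4 * 100
LCOE = 30.76753 cents/kWh
Convert: 30.76753 cents/kWh * 10.0 = 307.68 $/MWh
LCOE = 307.68 $/MWh


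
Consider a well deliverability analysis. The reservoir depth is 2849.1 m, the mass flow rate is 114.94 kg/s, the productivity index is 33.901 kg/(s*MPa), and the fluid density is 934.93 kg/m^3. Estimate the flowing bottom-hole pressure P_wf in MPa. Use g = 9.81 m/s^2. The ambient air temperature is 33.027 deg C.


Step 1: P_i = rho*g*h/1e6 = 934.93*9.81*2849.1/1e6 = 26.13099 MPa
Step 2: P_wf = P_i - mdot/PI = 26.13099 - 114.94/33.901 = 22.741 MPa
P_wf = 22.741 MPa


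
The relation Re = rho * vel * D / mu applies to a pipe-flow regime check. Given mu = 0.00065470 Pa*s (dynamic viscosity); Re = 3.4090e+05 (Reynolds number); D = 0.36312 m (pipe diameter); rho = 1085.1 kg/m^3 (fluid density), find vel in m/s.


vel = Re * mu / (rho * D)
vel = 3.4090e+05 * 0.00065470 / (1085.1 * 0.36312)
vel = 0.56643 m/s


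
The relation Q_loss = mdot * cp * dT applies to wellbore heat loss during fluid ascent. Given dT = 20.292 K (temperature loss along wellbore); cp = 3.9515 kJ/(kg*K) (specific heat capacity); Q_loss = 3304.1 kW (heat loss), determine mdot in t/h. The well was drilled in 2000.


mdot = Q_loss / (cp * dT)
mdot = 3304.1 / (3.9515 * 20.292)
mdot = 41.20656 kg/s
Convert: 41.20656 kg/s * 3.6 = 148.34 t/h
mdot = 148.34 t/h


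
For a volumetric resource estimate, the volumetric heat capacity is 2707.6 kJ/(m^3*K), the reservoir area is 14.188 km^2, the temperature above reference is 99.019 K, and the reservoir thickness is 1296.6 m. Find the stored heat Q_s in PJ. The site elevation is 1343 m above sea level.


Step 1: Vr = A*1e6*hr = 14.188*1e6*1296.6 = 1.839616e+10 m^3
Step 2: Q_s = Vr*rhoc*dT/1e12 = 1.839616e+10*2707.6*99.019/1e12 = 4932.1 PJ
Q_s = 4932.1 PJ


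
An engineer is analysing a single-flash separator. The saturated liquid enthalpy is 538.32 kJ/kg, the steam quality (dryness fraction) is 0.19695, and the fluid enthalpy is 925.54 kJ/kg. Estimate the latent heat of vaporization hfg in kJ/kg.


hfg = (h - hf) / x
hfg = (925.54 - 538.32) / 0.19695
hfg = 1966.1 kJ/kg


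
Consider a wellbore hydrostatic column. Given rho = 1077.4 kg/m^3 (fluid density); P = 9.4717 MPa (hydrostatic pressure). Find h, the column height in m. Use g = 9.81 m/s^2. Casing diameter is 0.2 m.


h = P * 1e6 / (g * rho)
h = 9.4717 * 1e6 / (9.81 * 1077.4)
h = 896.15 m


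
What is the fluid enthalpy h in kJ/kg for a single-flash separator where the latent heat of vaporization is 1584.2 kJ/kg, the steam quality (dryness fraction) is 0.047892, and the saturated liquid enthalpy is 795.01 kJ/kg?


h = hf + x * hfg
h = 795.01 + 0.047892 * 1584.2
h = 870.88 kJ/kg


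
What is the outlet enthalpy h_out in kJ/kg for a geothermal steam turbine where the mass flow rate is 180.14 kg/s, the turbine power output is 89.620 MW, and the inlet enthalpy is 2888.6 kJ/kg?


h_out = h_in - P * 1000 / mdot
h_out = 2888.6 - 89.620 * 1000 / 180.14
h_out = 2391.1 kJ/kg


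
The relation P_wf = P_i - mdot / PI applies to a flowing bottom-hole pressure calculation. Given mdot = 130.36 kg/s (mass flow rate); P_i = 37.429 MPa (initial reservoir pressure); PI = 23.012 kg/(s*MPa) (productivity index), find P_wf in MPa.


P_wf = P_i - mdot / PI
P_wf = 37.429 - 130.36 / 23.012
P_wf = 31.764 MPa


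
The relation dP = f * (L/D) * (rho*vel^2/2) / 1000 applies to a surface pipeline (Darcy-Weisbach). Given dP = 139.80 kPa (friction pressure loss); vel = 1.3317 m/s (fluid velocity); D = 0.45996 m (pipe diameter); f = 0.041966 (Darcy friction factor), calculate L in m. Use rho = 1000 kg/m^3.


L = dP*1000*D / (f*rho*vel^2/2)
L = 139.80*1000*0.45996 / (0.041966*1000*1.3317^2/2)
L = 1728.0 m


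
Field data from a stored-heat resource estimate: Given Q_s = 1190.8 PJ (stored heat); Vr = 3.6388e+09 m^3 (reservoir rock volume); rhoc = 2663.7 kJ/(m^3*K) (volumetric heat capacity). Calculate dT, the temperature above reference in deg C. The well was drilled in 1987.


dT = Q_s * 1e12 / (Vr * rhoc)
dT = 1190.8 * 1e12 / (3.6388e+09 * 2663.7)
dT = 122.8557 K
Convert (temperature difference, 1 K = 1 deg C): 122.8557 K = 122.8557 deg C
dT = 122.86 deg C


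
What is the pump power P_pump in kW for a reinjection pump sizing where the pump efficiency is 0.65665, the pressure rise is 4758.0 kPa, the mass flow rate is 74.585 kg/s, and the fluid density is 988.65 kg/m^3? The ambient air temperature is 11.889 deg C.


P_pump = mdot * dP / (rho * eta)
P_pump = 74.585 * 4758.0 / (988.65 * 0.65665)
P_pump = 546.64 kW


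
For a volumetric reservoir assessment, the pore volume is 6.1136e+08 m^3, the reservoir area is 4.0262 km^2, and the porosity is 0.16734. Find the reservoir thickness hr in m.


hr = Vp / (A * 1e6 * phi)
hr = 6.1136e+08 / (4.0262 * 1e6 * 0.16734)
hr = 907.41 m


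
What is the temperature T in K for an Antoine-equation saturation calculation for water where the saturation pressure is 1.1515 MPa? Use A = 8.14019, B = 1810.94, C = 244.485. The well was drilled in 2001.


T = B / (A - log10(P_sat * 760 / 0.101325)) - C
T = 1810.94 / (8.14019 - log10(1.1515 * 760 / 0.101325)) - 244.485
T = 186.2985 deg C
Convert to K: 186.2985 + 273.15 = 459.45 K
T = 459.45 K


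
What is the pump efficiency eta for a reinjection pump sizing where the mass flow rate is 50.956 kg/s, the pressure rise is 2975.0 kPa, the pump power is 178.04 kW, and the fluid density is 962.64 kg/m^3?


eta = mdot * dP / (rho * P_pump)
eta = 50.956 * 2975.0 / (962.64 * 178.04)
eta = 0.88451


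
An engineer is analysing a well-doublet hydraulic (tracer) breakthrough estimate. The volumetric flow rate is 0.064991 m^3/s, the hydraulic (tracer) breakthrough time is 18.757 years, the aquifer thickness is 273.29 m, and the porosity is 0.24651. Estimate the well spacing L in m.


L = sqrt(t_bt*365.25*86400*3*Qv / (pi*hr*phi))
L = sqrt(18.757*365.25*86400*3*0.064991 / (pi*273.29*0.24651))
L = 738.44 m


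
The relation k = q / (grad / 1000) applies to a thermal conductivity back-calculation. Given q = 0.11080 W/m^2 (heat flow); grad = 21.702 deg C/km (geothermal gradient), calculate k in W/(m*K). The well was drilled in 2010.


k = q / (grad / 1000)
k = 0.11080 / (21.702 / 1000)
k = 5.1055 W/(m*K)


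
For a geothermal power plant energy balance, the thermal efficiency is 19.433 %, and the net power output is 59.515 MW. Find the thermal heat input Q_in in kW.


Q_in = W_net / (eta / 100)
Q_in = 59.515 / (19.433 / 100)
Q_in = 306.2574 MW
Convert: 306.2574 MW * 1000.0 = 3.0626e+05 kW
Q_in = 3.0626e+05 kW


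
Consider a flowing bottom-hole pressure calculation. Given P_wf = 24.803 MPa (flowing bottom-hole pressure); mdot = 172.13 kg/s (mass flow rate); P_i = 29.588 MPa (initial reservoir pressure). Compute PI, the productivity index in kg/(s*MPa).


PI = mdot / (P_i - P_wf)
PI = 172.13 / (29.588 - 24.803)
PI = 35.973 kg/(s*MPa)


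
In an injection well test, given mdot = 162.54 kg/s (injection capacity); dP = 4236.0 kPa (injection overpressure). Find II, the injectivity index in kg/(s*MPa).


II = mdot * 1000 / dP
II = 162.54 * 1000 / 4236.0
II = 38.371 kg/(s*MPa)


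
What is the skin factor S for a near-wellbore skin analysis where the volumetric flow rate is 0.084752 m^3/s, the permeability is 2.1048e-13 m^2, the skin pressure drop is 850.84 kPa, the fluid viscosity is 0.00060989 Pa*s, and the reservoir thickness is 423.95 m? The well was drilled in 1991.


S = dP_s * 1000 * 2*pi*k*hr / (q*mu)
S = 850.84 * 1000 * 2*pi*2.1048e-13*423.95 / (0.084752*0.00060989)
S = 9.2289


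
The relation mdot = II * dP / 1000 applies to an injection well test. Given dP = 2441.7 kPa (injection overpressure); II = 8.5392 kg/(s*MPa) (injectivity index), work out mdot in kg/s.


mdot = II * dP / 1000
mdot = 8.5392 * 2441.7 / 1000
mdot = 20.850 kg/s


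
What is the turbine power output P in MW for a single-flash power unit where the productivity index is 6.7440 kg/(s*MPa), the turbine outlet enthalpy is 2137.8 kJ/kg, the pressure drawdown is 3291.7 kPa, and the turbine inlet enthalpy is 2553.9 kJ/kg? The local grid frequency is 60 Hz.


Step 1: mdot = PI * dP / 1000 = 6.744 * 3291.7 / 1000 = 22.19922 kg/s
Step 2: P = mdot*(h_in - h_out)/1000 = 22.19922*(2553.9 - 2137.8)/1000 = 9.2371 MW
P = 9.2371 MW


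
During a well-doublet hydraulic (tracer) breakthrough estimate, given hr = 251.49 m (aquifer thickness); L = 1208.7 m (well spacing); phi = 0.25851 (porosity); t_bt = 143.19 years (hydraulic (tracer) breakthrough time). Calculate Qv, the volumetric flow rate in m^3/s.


Qv = pi*hr*phi*L^2 / (3*t_bt*365.25*86400)
Qv = pi*251.49*0.25851*1208.7^2 / (3*143.19*365.25*86400)
Qv = 0.022011 m^3/s


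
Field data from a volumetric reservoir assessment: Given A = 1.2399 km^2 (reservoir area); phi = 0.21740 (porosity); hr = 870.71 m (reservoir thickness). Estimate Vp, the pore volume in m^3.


Vp = A * 1e6 * hr * phi
Vp = 1.2399 * 1e6 * 870.71 * 0.21740
Vp = 2.3470e+08 m^3


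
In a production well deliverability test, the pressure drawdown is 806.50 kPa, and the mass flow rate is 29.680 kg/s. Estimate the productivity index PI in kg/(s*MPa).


PI = mdot * 1000 / dP
PI = 29.680 * 1000 / 806.50
PI = 36.801 kg/(s*MPa)


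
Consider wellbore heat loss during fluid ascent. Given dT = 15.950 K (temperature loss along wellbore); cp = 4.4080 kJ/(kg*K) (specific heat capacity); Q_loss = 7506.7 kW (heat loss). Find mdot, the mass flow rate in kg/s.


mdot = Q_loss / (cp * dT)
mdot = 7506.7 / (4.4080 * 15.950)
mdot = 106.77 kg/s


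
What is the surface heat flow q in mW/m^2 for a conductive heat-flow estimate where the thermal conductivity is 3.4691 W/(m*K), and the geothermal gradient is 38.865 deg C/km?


q = k * grad / 1000
q = 3.4691 * 38.865 / 1000
q = 0.1348266 W/m^2
Convert: 0.1348266 W/m^2 * 1000.0 = 134.83 mW/m^2
q = 134.83 mW/m^2


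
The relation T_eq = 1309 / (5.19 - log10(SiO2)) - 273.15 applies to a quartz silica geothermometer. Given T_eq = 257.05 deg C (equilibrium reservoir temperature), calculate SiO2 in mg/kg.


SiO2 = 10^(5.19 - 1309/(T_eq + 273.15))
SiO2 = 10^(5.19 - 1309/(257.05 + 273.15))
SiO2 = 526.16 mg/kg


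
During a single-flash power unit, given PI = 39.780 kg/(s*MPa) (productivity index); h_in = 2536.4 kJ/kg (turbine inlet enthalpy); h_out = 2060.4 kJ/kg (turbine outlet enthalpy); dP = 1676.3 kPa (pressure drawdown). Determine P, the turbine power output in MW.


Step 1: mdot = PI * dP / 1000 = 39.78 * 1676.3 / 1000 = 66.68321 kg/s
Step 2: P = mdot*(h_in - h_out)/1000 = 66.68321*(2536.4 - 2060.4)/1000 = 31.741 MW
P = 31.741 MW


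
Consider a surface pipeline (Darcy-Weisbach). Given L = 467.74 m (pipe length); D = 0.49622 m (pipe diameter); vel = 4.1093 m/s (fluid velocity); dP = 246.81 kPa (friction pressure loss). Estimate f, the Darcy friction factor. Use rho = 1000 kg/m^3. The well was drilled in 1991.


f = dP*1000 / ((L/D)*(rho*vel^2/2))
f = 246.81*1000 / ((467.74/0.49622)*(1000*4.1093^2/2))
f = 0.031012


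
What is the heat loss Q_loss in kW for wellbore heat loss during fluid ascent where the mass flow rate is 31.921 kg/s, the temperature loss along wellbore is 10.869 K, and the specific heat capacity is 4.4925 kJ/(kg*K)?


Q_loss = mdot * cp * dT
Q_loss = 31.921 * 4.4925 * 10.869
Q_loss = 1558.7 kW


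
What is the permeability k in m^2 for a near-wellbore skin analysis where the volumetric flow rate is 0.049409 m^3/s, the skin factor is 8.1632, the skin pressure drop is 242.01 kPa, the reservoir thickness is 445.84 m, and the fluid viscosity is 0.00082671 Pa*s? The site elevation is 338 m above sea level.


k = S*q*mu / (2*pi*dP_s*1000*hr)
k = 8.1632*0.049409*0.00082671 / (2*pi*242.01*1000*445.84)
k = 4.9184e-13 m^2


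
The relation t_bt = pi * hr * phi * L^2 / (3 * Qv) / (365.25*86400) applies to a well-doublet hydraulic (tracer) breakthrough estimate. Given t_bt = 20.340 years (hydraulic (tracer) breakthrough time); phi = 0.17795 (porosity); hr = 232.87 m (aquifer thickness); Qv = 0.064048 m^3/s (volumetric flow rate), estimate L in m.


L = sqrt(t_bt*365.25*86400*3*Qv / (pi*hr*phi))
L = sqrt(20.340*365.25*86400*3*0.064048 / (pi*232.87*0.17795))
L = 973.33 m


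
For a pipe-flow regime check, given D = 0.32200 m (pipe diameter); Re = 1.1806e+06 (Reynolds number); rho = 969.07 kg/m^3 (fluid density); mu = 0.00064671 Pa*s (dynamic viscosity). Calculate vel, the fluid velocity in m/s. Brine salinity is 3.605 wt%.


vel = Re * mu / (rho * D)
vel = 1.1806e+06 * 0.00064671 / (969.07 * 0.32200)
vel = 2.4468 m/s


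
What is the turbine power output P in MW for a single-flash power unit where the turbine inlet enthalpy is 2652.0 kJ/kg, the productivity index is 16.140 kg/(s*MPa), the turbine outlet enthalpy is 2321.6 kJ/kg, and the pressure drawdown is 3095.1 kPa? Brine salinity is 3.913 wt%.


Step 1: mdot = PI * dP / 1000 = 16.14 * 3095.1 / 1000 = 49.95491 kg/s
Step 2: P = mdot*(h_in - h_out)/1000 = 49.95491*(2652.0 - 2321.6)/1000 = 16.505 MW
P = 16.505 MW


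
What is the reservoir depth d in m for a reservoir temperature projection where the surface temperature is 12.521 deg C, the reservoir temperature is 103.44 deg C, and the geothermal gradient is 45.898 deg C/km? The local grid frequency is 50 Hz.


d = (T_res - T_surf) / grad * 1000
d = (103.44 - 12.521) / 45.898 * 1000
d = 1980.9 m


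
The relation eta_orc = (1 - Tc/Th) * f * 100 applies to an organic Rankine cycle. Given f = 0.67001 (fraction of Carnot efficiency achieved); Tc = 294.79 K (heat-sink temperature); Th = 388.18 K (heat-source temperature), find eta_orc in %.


eta_orc = (1 - Tc/Th) * f * 100
eta_orc = (1 - 294.79/388.18) * 0.67001 * 100
eta_orc = 16.119 %


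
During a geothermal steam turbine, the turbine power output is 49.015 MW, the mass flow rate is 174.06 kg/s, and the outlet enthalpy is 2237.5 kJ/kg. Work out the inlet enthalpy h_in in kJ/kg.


h_in = h_out + P * 1000 / mdot
h_in = 2237.5 + 49.015 * 1000 / 174.06
h_in = 2519.1 kJ/kg


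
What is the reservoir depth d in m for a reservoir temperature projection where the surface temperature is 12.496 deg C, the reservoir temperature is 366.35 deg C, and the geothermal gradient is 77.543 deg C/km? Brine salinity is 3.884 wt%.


d = (T_res - T_surf) / grad * 1000
d = (366.35 - 12.496) / 77.543 * 1000
d = 4563.3 m


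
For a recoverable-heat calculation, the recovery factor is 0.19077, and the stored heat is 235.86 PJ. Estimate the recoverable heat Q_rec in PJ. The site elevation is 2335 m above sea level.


Q_rec = Q_s * RF
Q_rec = 235.86 * 0.19077
Q_rec = 44.995 PJ


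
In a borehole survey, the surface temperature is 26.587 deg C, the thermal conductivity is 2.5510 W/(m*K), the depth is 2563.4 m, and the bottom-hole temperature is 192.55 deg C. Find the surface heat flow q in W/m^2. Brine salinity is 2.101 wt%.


Step 1: grad = (T_d - T_surf)/d * 1000 = (192.55 - 26.587)/2563.4 * 1000 = 64.74331 deg C/km
Step 2: q = k * grad / 1000 = 2.551 * 64.74331 / 1000 = 0.16516 W/m^2
q = 0.16516 W/m^2


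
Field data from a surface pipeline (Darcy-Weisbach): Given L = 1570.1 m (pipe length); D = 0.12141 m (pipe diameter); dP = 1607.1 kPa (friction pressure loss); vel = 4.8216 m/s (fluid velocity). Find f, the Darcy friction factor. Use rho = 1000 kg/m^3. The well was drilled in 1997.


f = dP*1000 / ((L/D)*(rho*vel^2/2))
f = 1607.1*1000 / ((1570.1/0.12141)*(1000*4.8216^2/2))
f = 0.010691


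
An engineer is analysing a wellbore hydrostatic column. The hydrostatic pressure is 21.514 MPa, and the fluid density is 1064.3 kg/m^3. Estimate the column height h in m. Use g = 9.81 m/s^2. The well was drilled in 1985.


h = P * 1e6 / (g * rho)
h = 21.514 * 1e6 / (9.81 * 1064.3)
h = 2060.6 m


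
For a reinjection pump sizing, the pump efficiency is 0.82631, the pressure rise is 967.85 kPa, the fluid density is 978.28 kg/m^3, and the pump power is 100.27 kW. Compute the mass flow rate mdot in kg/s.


mdot = P_pump * rho * eta / dP
mdot = 100.27 * 978.28 * 0.82631 / 967.85
mdot = 83.747 kg/s


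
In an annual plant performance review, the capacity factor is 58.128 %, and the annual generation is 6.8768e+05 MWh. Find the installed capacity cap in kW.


cap = E_a / (CF/100 * 8760)
cap = 6.8768e+05 / (58.128/100 * 8760)
cap = 135.0507 MW
Convert: 135.0507 MW * 1000.0 = 1.3505e+05 kW
cap = 1.3505e+05 kW


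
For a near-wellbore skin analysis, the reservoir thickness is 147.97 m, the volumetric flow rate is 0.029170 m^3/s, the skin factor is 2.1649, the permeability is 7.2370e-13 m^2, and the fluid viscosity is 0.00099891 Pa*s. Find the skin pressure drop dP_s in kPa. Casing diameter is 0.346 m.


dP_s = S * q * mu / (2*pi*k*hr) / 1000
dP_s = 2.1649 * 0.029170 * 0.00099891 / (2*pi*7.2370e-13*147.97) / 1000
dP_s = 93.754 kPa


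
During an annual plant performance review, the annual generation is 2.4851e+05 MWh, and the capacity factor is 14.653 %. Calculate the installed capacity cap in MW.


cap = E_a / (CF/100 * 8760)
cap = 2.4851e+05 / (14.653/100 * 8760)
cap = 193.60 MW


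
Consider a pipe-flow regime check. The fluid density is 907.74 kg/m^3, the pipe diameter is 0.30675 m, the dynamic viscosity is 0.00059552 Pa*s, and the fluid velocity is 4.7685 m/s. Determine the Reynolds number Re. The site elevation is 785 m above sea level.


Re = rho * vel * D / mu
Re = 907.74 * 4.7685 * 0.30675 / 0.00059552
Re = 2.2296e+06


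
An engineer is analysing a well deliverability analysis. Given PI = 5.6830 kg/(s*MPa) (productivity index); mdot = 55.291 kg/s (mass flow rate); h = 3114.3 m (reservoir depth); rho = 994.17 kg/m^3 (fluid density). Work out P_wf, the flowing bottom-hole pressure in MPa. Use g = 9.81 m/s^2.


Step 1: P_i = rho*g*h/1e6 = 994.17*9.81*3114.3/1e6 = 30.37317 MPa
Step 2: P_wf = P_i - mdot/PI = 30.37317 - 55.291/5.683 = 20.644 MPa
P_wf = 20.644 MPa


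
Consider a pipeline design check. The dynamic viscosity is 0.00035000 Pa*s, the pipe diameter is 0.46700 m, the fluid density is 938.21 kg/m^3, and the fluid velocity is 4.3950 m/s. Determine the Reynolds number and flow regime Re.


Step 1: Re = rho*vel*D/mu = 938.21*4.395*0.467/0.00035 = 5.5018e+06
Step 2: Re = 5.5018e+06 > 4000, so flow is turbulent.
Re = 5.5018e+06 (turbulent)


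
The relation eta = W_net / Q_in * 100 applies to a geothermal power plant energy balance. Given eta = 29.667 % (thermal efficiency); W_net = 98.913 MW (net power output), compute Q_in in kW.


Q_in = W_net / (eta / 100)
Q_in = 98.913 / (29.667 / 100)
Q_in = 333.4109 MW
Convert: 333.4109 MW * 1000.0 = 3.3341e+05 kW
Q_in = 3.3341e+05 kW


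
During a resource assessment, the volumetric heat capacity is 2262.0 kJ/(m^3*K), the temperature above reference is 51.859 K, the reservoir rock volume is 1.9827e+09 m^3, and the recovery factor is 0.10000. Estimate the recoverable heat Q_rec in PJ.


Step 1: Q_s = Vr*rhoc*dT/1e12 = 1.9827e+09*2262.0*51.859/1e12 = 232.5807 PJ
Step 2: Q_rec = Q_s * RF = 232.5807 * 0.1 = 23.258 PJ
Q_rec = 23.258 PJ


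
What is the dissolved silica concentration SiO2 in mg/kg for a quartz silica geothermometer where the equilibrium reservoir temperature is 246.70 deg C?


SiO2 = 10^(5.19 - 1309/(T_eq + 273.15))
SiO2 = 10^(5.19 - 1309/(246.70 + 273.15))
SiO2 = 469.86 mg/kg


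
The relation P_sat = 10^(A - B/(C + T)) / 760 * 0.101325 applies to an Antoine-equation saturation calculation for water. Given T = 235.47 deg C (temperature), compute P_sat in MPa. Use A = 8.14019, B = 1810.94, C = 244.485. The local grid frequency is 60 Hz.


P_sat = 10^(A - B/(C + T)) / 760 * 0.101325
P_sat = 10^(8.14019 - 1810.94/(244.485 + 235.47)) / 760 * 0.101325
P_sat = 3.1042 MPa


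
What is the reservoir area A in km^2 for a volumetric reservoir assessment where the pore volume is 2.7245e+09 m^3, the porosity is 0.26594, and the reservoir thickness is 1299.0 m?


A = Vp / (1e6 * hr * phi)
A = 2.7245e+09 / (1e6 * 1299.0 * 0.26594)
A = 7.8867 km^2


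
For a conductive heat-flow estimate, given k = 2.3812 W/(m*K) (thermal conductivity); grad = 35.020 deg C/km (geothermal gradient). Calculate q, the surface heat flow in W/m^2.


q = k * grad / 1000
q = 2.3812 * 35.020 / 1000
q = 0.083390 W/m^2


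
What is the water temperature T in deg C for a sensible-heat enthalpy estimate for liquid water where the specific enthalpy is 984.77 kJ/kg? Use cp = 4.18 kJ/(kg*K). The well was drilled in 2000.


T = h / cp
T = 984.77 / 4.18
T = 235.59 deg C


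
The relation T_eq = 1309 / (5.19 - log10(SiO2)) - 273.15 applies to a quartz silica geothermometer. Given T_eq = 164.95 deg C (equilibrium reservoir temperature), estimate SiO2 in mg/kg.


SiO2 = 10^(5.19 - 1309/(T_eq + 273.15))
SiO2 = 10^(5.19 - 1309/(164.95 + 273.15))
SiO2 = 159.26 mg/kg


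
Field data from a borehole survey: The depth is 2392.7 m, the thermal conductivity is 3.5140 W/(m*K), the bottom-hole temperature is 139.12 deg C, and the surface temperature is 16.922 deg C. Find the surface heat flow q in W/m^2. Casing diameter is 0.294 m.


Step 1: grad = (T_d - T_surf)/d * 1000 = (139.12 - 16.922)/2392.7 * 1000 = 51.07117 deg C/km
Step 2: q = k * grad / 1000 = 3.514 * 51.07117 / 1000 = 0.17946 W/m^2
q = 0.17946 W/m^2


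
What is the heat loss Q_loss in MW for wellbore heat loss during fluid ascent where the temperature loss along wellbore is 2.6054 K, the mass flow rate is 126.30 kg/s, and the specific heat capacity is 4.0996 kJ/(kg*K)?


Q_loss = mdot * cp * dT
Q_loss = 126.30 * 4.0996 * 2.6054
Q_loss = 1349.023 kW
Convert: 1349.023 kW * 0.001 = 1.3490 MW
Q_loss = 1.3490 MW


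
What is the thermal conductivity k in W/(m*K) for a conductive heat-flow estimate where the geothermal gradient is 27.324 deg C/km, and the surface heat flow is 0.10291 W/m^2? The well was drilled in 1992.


k = q * 1000 / grad
k = 0.10291 * 1000 / 27.324
k = 3.7663 W/(m*K)


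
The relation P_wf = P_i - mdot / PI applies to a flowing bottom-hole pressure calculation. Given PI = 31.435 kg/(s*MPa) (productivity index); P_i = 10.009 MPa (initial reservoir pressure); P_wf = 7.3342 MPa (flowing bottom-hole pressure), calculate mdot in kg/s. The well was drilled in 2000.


mdot = (P_i - P_wf) * PI
mdot = (10.009 - 7.3342) * 31.435
mdot = 84.082 kg/s


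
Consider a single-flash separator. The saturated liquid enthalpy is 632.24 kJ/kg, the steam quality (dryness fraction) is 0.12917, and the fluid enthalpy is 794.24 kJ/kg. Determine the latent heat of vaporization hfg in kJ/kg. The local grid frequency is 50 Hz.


hfg = (h - hf) / x
hfg = (794.24 - 632.24) / 0.12917
hfg = 1254.2 kJ/kg


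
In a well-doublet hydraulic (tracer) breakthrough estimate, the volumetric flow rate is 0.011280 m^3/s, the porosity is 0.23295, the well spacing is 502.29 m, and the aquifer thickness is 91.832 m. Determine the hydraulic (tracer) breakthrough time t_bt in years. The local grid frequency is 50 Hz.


t_bt = pi * hr * phi * L^2 / (3 * Qv) / (365.25*86400)
t_bt = pi * 91.832 * 0.23295 * 502.29^2 / (3 * 0.011280) / (365.25*86400)
t_bt = 15.877 years


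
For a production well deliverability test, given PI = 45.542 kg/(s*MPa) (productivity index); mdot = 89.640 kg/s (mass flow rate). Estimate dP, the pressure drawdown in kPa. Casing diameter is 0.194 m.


dP = mdot * 1000 / PI
dP = 89.640 * 1000 / 45.542
dP = 1968.3 kPa


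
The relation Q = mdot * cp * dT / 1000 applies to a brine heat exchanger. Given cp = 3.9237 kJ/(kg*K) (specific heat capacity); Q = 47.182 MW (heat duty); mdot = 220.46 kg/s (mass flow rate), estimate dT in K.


dT = Q * 1000 / (mdot * cp)
dT = 47.182 * 1000 / (220.46 * 3.9237)
dT = 54.544 K


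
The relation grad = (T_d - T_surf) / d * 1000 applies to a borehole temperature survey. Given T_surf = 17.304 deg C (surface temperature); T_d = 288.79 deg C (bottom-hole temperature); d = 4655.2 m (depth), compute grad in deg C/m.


grad = (T_d - T_surf) / d * 1000
grad = (288.79 - 17.304) / 4655.2 * 1000
grad = 58.31887 deg C/km
Convert: 58.31887 deg C/km * 0.001 = 0.058319 deg C/m
grad = 0.058319 deg C/m
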